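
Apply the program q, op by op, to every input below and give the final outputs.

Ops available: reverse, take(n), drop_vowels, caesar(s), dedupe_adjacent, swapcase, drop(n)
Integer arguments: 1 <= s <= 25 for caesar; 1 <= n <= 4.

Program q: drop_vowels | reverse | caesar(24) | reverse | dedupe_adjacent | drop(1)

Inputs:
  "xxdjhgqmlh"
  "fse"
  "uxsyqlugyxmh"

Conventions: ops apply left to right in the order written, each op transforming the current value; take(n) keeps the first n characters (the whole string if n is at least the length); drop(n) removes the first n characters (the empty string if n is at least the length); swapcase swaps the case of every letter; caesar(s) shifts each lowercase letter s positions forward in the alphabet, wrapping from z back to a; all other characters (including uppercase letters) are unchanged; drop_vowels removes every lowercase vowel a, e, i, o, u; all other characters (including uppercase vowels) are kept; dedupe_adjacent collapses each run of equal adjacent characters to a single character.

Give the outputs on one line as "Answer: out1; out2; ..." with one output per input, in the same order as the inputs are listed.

"bhfeokjf"; "q"; "qwojewvkf"

Execution, op by op:
  "xxdjhgqmlh" -> "xxdjhgqmlh" -> "hlmqghjdxx" -> "fjkoefhbvv" -> "vvbhfeokjf" -> "vbhfeokjf" -> "bhfeokjf"
  "fse" -> "fs" -> "sf" -> "qd" -> "dq" -> "dq" -> "q"
  "uxsyqlugyxmh" -> "xsyqlgyxmh" -> "hmxyglqysx" -> "fkvwejowqv" -> "vqwojewvkf" -> "vqwojewvkf" -> "qwojewvkf"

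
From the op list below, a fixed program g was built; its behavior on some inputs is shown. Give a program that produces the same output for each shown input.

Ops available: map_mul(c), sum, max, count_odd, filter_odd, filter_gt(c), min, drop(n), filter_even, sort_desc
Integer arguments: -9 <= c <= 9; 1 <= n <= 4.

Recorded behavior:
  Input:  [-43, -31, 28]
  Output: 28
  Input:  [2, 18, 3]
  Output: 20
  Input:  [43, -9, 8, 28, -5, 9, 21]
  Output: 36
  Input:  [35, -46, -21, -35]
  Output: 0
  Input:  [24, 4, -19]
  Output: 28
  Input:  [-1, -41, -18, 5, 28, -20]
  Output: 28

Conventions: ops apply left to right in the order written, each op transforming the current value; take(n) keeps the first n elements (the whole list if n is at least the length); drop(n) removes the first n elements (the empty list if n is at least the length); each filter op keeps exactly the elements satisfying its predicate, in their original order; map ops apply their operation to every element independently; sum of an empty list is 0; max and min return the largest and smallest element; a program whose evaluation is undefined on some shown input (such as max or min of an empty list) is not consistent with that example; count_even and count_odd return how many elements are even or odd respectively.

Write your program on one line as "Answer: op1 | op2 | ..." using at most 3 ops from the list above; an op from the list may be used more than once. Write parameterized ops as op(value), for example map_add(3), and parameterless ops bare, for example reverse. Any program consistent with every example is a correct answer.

filter_even | filter_gt(-9) | sum

Check, running the answer program on each example:
  [-43, -31, 28] -> [28] -> [28] -> 28
  [2, 18, 3] -> [2, 18] -> [2, 18] -> 20
  [43, -9, 8, 28, -5, 9, 21] -> [8, 28] -> [8, 28] -> 36
  [35, -46, -21, -35] -> [-46] -> [] -> 0
  [24, 4, -19] -> [24, 4] -> [24, 4] -> 28
  [-1, -41, -18, 5, 28, -20] -> [-18, 28, -20] -> [28] -> 28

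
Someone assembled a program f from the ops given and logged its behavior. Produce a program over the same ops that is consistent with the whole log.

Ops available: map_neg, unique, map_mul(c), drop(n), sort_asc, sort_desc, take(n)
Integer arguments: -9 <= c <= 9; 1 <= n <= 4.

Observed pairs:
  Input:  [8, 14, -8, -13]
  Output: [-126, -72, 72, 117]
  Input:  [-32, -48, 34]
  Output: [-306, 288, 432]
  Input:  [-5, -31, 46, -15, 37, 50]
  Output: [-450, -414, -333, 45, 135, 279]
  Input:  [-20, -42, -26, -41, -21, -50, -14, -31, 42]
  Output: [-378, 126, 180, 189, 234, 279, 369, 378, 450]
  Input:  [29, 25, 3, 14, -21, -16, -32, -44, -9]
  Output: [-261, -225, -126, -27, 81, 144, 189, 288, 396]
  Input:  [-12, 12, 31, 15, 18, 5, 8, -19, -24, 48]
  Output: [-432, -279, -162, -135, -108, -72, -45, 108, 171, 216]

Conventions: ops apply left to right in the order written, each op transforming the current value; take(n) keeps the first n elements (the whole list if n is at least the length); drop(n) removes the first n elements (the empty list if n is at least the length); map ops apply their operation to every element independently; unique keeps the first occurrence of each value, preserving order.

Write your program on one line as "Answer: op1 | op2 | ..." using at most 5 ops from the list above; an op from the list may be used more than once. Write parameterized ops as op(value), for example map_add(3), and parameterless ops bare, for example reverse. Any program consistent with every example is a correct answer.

map_neg | sort_desc | map_mul(9) | sort_asc

Check, running the answer program on each example:
  [8, 14, -8, -13] -> [-8, -14, 8, 13] -> [13, 8, -8, -14] -> [117, 72, -72, -126] -> [-126, -72, 72, 117]
  [-32, -48, 34] -> [32, 48, -34] -> [48, 32, -34] -> [432, 288, -306] -> [-306, 288, 432]
  [-5, -31, 46, -15, 37, 50] -> [5, 31, -46, 15, -37, -50] -> [31, 15, 5, -37, -46, -50] -> [279, 135, 45, -333, -414, -450] -> [-450, -414, -333, 45, 135, 279]
  [-20, -42, -26, -41, -21, -50, -14, -31, 42] -> [20, 42, 26, 41, 21, 50, 14, 31, -42] -> [50, 42, 41, 31, 26, 21, 20, 14, -42] -> [450, 378, 369, 279, 234, 189, 180, 126, -378] -> [-378, 126, 180, 189, 234, 279, 369, 378, 450]
  [29, 25, 3, 14, -21, -16, -32, -44, -9] -> [-29, -25, -3, -14, 21, 16, 32, 44, 9] -> [44, 32, 21, 16, 9, -3, -14, -25, -29] -> [396, 288, 189, 144, 81, -27, -126, -225, -261] -> [-261, -225, -126, -27, 81, 144, 189, 288, 396]
  [-12, 12, 31, 15, 18, 5, 8, -19, -24, 48] -> [12, -12, -31, -15, -18, -5, -8, 19, 24, -48] -> [24, 19, 12, -5, -8, -12, -15, -18, -31, -48] -> [216, 171, 108, -45, -72, -108, -135, -162, -279, -432] -> [-432, -279, -162, -135, -108, -72, -45, 108, 171, 216]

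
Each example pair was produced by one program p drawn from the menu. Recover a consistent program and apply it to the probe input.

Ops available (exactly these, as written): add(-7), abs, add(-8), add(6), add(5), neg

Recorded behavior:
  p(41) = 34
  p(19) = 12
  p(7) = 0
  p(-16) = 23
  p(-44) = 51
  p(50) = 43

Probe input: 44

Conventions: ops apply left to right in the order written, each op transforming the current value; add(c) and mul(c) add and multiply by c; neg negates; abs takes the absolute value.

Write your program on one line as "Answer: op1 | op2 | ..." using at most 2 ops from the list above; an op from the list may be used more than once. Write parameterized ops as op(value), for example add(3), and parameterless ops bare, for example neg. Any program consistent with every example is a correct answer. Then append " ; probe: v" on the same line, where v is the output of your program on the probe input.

add(-7) | abs ; probe: 37

Check, running the answer program on each example:
  41 -> 34 -> 34
  19 -> 12 -> 12
  7 -> 0 -> 0
  -16 -> -23 -> 23
  -44 -> -51 -> 51
  50 -> 43 -> 43
  probe: 44 -> 37 -> 37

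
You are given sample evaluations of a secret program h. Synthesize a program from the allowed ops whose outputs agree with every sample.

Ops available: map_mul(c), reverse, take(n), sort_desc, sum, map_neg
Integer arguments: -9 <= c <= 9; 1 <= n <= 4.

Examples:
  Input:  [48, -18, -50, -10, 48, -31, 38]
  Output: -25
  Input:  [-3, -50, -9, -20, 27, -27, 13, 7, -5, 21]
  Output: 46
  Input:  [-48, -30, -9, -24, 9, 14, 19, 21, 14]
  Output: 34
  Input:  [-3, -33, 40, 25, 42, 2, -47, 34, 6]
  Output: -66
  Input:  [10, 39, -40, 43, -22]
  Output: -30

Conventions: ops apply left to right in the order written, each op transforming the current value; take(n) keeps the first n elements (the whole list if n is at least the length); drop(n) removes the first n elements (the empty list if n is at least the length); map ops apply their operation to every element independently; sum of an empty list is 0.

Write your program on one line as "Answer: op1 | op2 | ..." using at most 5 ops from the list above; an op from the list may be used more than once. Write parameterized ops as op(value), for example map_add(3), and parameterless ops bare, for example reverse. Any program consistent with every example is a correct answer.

reverse | map_neg | sort_desc | reverse | sum

Check, running the answer program on each example:
  [48, -18, -50, -10, 48, -31, 38] -> [38, -31, 48, -10, -50, -18, 48] -> [-38, 31, -48, 10, 50, 18, -48] -> [50, 31, 18, 10, -38, -48, -48] -> [-48, -48, -38, 10, 18, 31, 50] -> -25
  [-3, -50, -9, -20, 27, -27, 13, 7, -5, 21] -> [21, -5, 7, 13, -27, 27, -20, -9, -50, -3] -> [-21, 5, -7, -13, 27, -27, 20, 9, 50, 3] -> [50, 27, 20, 9, 5, 3, -7, -13, -21, -27] -> [-27, -21, -13, -7, 3, 5, 9, 20, 27, 50] -> 46
  [-48, -30, -9, -24, 9, 14, 19, 21, 14] -> [14, 21, 19, 14, 9, -24, -9, -30, -48] -> [-14, -21, -19, -14, -9, 24, 9, 30, 48] -> [48, 30, 24, 9, -9, -14, -14, -19, -21] -> [-21, -19, -14, -14, -9, 9, 24, 30, 48] -> 34
  [-3, -33, 40, 25, 42, 2, -47, 34, 6] -> [6, 34, -47, 2, 42, 25, 40, -33, -3] -> [-6, -34, 47, -2, -42, -25, -40, 33, 3] -> [47, 33, 3, -2, -6, -25, -34, -40, -42] -> [-42, -40, -34, -25, -6, -2, 3, 33, 47] -> -66
  [10, 39, -40, 43, -22] -> [-22, 43, -40, 39, 10] -> [22, -43, 40, -39, -10] -> [40, 22, -10, -39, -43] -> [-43, -39, -10, 22, 40] -> -30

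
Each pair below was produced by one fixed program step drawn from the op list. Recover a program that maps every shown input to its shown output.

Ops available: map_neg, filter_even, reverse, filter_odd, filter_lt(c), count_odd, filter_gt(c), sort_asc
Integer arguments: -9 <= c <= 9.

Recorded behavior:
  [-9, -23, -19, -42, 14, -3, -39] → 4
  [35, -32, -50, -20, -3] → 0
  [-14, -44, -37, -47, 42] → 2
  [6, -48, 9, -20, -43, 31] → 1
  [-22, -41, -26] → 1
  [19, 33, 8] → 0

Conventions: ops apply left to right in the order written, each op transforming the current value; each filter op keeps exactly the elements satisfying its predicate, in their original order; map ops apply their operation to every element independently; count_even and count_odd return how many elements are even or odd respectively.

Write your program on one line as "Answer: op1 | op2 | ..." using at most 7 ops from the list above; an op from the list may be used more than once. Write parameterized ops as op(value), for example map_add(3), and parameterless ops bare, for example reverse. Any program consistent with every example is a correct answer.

filter_lt(-1) | filter_lt(-6) | sort_asc | map_neg | filter_odd | count_odd

Check, running the answer program on each example:
  [-9, -23, -19, -42, 14, -3, -39] -> [-9, -23, -19, -42, -3, -39] -> [-9, -23, -19, -42, -39] -> [-42, -39, -23, -19, -9] -> [42, 39, 23, 19, 9] -> [39, 23, 19, 9] -> 4
  [35, -32, -50, -20, -3] -> [-32, -50, -20, -3] -> [-32, -50, -20] -> [-50, -32, -20] -> [50, 32, 20] -> [] -> 0
  [-14, -44, -37, -47, 42] -> [-14, -44, -37, -47] -> [-14, -44, -37, -47] -> [-47, -44, -37, -14] -> [47, 44, 37, 14] -> [47, 37] -> 2
  [6, -48, 9, -20, -43, 31] -> [-48, -20, -43] -> [-48, -20, -43] -> [-48, -43, -20] -> [48, 43, 20] -> [43] -> 1
  [-22, -41, -26] -> [-22, -41, -26] -> [-22, -41, -26] -> [-41, -26, -22] -> [41, 26, 22] -> [41] -> 1
  [19, 33, 8] -> [] -> [] -> [] -> [] -> [] -> 0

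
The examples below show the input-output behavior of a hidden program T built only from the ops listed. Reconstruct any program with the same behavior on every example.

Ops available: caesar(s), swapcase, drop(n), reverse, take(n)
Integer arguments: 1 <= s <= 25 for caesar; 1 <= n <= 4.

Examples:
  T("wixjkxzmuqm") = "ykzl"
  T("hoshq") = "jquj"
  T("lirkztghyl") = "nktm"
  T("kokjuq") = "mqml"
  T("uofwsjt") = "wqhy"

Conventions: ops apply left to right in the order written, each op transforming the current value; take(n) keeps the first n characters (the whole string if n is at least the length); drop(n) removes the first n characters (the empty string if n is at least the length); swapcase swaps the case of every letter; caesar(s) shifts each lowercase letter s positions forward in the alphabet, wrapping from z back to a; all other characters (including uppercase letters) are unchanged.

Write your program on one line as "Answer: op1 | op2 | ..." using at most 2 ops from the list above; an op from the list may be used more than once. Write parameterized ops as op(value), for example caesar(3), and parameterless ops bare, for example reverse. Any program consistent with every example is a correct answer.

take(4) | caesar(2)

Check, running the answer program on each example:
  "wixjkxzmuqm" -> "wixj" -> "ykzl"
  "hoshq" -> "hosh" -> "jquj"
  "lirkztghyl" -> "lirk" -> "nktm"
  "kokjuq" -> "kokj" -> "mqml"
  "uofwsjt" -> "uofw" -> "wqhy"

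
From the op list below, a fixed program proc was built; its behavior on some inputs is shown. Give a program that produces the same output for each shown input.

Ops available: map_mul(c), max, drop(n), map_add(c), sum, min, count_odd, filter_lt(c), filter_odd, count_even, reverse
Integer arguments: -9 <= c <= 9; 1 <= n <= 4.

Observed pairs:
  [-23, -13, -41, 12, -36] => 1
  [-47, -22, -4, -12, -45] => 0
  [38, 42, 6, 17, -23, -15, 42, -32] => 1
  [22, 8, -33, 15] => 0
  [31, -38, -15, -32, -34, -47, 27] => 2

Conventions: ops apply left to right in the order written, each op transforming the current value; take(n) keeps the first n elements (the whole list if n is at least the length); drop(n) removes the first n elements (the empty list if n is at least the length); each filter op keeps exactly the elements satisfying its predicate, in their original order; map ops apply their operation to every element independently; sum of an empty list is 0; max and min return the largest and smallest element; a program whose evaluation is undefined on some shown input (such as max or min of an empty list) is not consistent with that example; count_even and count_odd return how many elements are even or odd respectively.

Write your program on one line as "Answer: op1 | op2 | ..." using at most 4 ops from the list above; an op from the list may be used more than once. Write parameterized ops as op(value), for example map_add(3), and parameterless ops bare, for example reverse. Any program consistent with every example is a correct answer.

filter_odd | map_add(-1) | drop(2) | count_even

Check, running the answer program on each example:
  [-23, -13, -41, 12, -36] -> [-23, -13, -41] -> [-24, -14, -42] -> [-42] -> 1
  [-47, -22, -4, -12, -45] -> [-47, -45] -> [-48, -46] -> [] -> 0
  [38, 42, 6, 17, -23, -15, 42, -32] -> [17, -23, -15] -> [16, -24, -16] -> [-16] -> 1
  [22, 8, -33, 15] -> [-33, 15] -> [-34, 14] -> [] -> 0
  [31, -38, -15, -32, -34, -47, 27] -> [31, -15, -47, 27] -> [30, -16, -48, 26] -> [-48, 26] -> 2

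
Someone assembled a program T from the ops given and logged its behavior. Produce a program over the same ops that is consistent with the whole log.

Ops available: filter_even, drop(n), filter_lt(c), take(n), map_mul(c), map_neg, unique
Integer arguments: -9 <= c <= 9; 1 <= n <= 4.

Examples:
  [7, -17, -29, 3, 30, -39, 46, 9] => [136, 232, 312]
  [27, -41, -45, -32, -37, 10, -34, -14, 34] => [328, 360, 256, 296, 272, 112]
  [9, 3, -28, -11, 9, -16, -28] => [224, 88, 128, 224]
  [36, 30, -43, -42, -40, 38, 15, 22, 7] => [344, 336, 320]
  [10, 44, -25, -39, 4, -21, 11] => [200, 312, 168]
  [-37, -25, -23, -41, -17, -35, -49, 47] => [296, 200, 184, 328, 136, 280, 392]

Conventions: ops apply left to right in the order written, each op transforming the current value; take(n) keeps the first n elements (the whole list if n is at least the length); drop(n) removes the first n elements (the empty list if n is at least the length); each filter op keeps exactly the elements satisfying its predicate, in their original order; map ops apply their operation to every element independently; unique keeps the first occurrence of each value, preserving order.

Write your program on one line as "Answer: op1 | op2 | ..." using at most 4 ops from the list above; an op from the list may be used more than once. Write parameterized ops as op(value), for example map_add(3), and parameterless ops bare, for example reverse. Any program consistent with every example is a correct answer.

map_mul(8) | filter_lt(6) | map_neg

Check, running the answer program on each example:
  [7, -17, -29, 3, 30, -39, 46, 9] -> [56, -136, -232, 24, 240, -312, 368, 72] -> [-136, -232, -312] -> [136, 232, 312]
  [27, -41, -45, -32, -37, 10, -34, -14, 34] -> [216, -328, -360, -256, -296, 80, -272, -112, 272] -> [-328, -360, -256, -296, -272, -112] -> [328, 360, 256, 296, 272, 112]
  [9, 3, -28, -11, 9, -16, -28] -> [72, 24, -224, -88, 72, -128, -224] -> [-224, -88, -128, -224] -> [224, 88, 128, 224]
  [36, 30, -43, -42, -40, 38, 15, 22, 7] -> [288, 240, -344, -336, -320, 304, 120, 176, 56] -> [-344, -336, -320] -> [344, 336, 320]
  [10, 44, -25, -39, 4, -21, 11] -> [80, 352, -200, -312, 32, -168, 88] -> [-200, -312, -168] -> [200, 312, 168]
  [-37, -25, -23, -41, -17, -35, -49, 47] -> [-296, -200, -184, -328, -136, -280, -392, 376] -> [-296, -200, -184, -328, -136, -280, -392] -> [296, 200, 184, 328, 136, 280, 392]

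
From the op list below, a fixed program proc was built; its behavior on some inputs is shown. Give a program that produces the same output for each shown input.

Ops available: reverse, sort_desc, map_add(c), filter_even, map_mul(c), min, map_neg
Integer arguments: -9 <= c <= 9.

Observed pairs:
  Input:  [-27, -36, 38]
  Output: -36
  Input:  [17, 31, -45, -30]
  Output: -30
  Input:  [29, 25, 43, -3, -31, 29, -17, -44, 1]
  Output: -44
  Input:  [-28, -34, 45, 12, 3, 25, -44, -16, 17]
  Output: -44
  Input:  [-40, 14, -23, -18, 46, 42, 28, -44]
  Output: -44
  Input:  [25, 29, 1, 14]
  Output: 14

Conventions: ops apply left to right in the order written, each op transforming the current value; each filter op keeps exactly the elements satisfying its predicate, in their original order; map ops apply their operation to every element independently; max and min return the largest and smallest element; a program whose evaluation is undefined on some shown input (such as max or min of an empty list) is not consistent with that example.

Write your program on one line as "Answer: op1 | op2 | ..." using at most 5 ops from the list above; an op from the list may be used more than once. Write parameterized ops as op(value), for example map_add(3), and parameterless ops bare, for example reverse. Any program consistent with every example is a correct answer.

sort_desc | reverse | filter_even | min

Check, running the answer program on each example:
  [-27, -36, 38] -> [38, -27, -36] -> [-36, -27, 38] -> [-36, 38] -> -36
  [17, 31, -45, -30] -> [31, 17, -30, -45] -> [-45, -30, 17, 31] -> [-30] -> -30
  [29, 25, 43, -3, -31, 29, -17, -44, 1] -> [43, 29, 29, 25, 1, -3, -17, -31, -44] -> [-44, -31, -17, -3, 1, 25, 29, 29, 43] -> [-44] -> -44
  [-28, -34, 45, 12, 3, 25, -44, -16, 17] -> [45, 25, 17, 12, 3, -16, -28, -34, -44] -> [-44, -34, -28, -16, 3, 12, 17, 25, 45] -> [-44, -34, -28, -16, 12] -> -44
  [-40, 14, -23, -18, 46, 42, 28, -44] -> [46, 42, 28, 14, -18, -23, -40, -44] -> [-44, -40, -23, -18, 14, 28, 42, 46] -> [-44, -40, -18, 14, 28, 42, 46] -> -44
  [25, 29, 1, 14] -> [29, 25, 14, 1] -> [1, 14, 25, 29] -> [14] -> 14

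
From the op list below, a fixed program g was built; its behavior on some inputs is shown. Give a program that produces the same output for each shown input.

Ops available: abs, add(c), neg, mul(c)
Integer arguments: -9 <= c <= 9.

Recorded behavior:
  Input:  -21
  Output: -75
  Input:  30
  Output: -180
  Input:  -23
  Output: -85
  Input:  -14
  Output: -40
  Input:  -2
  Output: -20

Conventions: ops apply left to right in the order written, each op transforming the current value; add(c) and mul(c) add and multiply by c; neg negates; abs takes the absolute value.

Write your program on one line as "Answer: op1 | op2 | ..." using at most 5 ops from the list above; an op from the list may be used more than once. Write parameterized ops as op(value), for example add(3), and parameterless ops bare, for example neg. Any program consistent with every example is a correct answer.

add(6) | abs | neg | mul(5)

Check, running the answer program on each example:
  -21 -> -15 -> 15 -> -15 -> -75
  30 -> 36 -> 36 -> -36 -> -180
  -23 -> -17 -> 17 -> -17 -> -85
  -14 -> -8 -> 8 -> -8 -> -40
  -2 -> 4 -> 4 -> -4 -> -20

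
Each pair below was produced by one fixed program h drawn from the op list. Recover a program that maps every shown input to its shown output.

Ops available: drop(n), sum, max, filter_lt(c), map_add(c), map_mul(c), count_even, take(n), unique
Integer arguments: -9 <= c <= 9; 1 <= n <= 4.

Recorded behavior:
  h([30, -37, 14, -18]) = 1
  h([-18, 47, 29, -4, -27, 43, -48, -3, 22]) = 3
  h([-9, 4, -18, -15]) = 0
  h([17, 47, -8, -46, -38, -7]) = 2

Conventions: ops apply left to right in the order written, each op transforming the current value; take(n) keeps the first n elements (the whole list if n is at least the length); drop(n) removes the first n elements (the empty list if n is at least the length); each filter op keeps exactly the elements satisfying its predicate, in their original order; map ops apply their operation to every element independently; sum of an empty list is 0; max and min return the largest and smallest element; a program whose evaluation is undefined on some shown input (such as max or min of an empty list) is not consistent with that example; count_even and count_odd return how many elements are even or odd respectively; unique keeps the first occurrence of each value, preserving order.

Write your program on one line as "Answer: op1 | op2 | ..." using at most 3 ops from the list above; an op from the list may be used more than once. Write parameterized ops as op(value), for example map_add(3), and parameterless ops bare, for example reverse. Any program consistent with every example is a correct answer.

drop(3) | count_even

Check, running the answer program on each example:
  [30, -37, 14, -18] -> [-18] -> 1
  [-18, 47, 29, -4, -27, 43, -48, -3, 22] -> [-4, -27, 43, -48, -3, 22] -> 3
  [-9, 4, -18, -15] -> [-15] -> 0
  [17, 47, -8, -46, -38, -7] -> [-46, -38, -7] -> 2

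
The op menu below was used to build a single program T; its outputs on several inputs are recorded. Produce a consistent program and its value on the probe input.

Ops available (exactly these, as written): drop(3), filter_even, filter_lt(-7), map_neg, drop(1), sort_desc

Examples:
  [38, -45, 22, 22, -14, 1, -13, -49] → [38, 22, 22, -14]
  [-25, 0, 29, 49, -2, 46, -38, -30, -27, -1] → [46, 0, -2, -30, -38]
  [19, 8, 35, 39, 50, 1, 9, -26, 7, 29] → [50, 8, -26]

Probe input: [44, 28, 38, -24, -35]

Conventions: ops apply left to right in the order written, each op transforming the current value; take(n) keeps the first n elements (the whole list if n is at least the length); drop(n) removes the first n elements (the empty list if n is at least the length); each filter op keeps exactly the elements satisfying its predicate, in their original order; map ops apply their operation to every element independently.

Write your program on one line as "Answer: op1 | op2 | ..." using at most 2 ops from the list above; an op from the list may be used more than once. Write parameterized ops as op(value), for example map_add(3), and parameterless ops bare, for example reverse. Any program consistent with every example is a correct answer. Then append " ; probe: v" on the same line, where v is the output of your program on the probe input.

filter_even | sort_desc ; probe: [44, 38, 28, -24]

Check, running the answer program on each example:
  [38, -45, 22, 22, -14, 1, -13, -49] -> [38, 22, 22, -14] -> [38, 22, 22, -14]
  [-25, 0, 29, 49, -2, 46, -38, -30, -27, -1] -> [0, -2, 46, -38, -30] -> [46, 0, -2, -30, -38]
  [19, 8, 35, 39, 50, 1, 9, -26, 7, 29] -> [8, 50, -26] -> [50, 8, -26]
  probe: [44, 28, 38, -24, -35] -> [44, 28, 38, -24] -> [44, 38, 28, -24]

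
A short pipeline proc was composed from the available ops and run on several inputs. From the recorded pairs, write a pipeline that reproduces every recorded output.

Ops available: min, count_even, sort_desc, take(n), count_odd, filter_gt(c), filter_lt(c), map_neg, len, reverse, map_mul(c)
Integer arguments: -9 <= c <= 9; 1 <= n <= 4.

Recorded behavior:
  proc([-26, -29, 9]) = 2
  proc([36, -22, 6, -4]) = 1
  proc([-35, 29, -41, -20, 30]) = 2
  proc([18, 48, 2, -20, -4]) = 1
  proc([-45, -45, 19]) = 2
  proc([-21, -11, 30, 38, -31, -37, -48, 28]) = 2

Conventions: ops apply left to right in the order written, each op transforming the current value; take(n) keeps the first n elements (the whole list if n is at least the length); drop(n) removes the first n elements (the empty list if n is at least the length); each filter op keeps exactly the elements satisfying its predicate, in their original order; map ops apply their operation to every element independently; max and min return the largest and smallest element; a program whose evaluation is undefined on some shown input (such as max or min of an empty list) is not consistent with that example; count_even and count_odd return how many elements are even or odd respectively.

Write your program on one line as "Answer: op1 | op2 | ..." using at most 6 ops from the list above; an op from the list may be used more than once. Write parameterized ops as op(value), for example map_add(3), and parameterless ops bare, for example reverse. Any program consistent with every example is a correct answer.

filter_lt(-7) | sort_desc | take(2) | map_neg | len

Check, running the answer program on each example:
  [-26, -29, 9] -> [-26, -29] -> [-26, -29] -> [-26, -29] -> [26, 29] -> 2
  [36, -22, 6, -4] -> [-22] -> [-22] -> [-22] -> [22] -> 1
  [-35, 29, -41, -20, 30] -> [-35, -41, -20] -> [-20, -35, -41] -> [-20, -35] -> [20, 35] -> 2
  [18, 48, 2, -20, -4] -> [-20] -> [-20] -> [-20] -> [20] -> 1
  [-45, -45, 19] -> [-45, -45] -> [-45, -45] -> [-45, -45] -> [45, 45] -> 2
  [-21, -11, 30, 38, -31, -37, -48, 28] -> [-21, -11, -31, -37, -48] -> [-11, -21, -31, -37, -48] -> [-11, -21] -> [11, 21] -> 2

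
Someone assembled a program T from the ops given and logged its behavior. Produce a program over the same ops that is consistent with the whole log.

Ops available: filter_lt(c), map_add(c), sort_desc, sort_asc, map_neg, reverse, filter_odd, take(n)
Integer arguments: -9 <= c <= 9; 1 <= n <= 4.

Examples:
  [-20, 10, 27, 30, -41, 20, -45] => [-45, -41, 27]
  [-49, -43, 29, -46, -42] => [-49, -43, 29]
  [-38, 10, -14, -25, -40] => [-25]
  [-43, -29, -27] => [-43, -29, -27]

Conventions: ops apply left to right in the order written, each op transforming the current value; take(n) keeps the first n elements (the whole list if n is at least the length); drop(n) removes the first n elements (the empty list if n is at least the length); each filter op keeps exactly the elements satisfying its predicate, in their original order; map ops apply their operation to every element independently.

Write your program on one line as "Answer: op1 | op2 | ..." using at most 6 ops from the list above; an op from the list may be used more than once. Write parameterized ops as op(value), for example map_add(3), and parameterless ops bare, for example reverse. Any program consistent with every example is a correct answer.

map_neg | sort_asc | map_neg | sort_asc | filter_odd

Check, running the answer program on each example:
  [-20, 10, 27, 30, -41, 20, -45] -> [20, -10, -27, -30, 41, -20, 45] -> [-30, -27, -20, -10, 20, 41, 45] -> [30, 27, 20, 10, -20, -41, -45] -> [-45, -41, -20, 10, 20, 27, 30] -> [-45, -41, 27]
  [-49, -43, 29, -46, -42] -> [49, 43, -29, 46, 42] -> [-29, 42, 43, 46, 49] -> [29, -42, -43, -46, -49] -> [-49, -46, -43, -42, 29] -> [-49, -43, 29]
  [-38, 10, -14, -25, -40] -> [38, -10, 14, 25, 40] -> [-10, 14, 25, 38, 40] -> [10, -14, -25, -38, -40] -> [-40, -38, -25, -14, 10] -> [-25]
  [-43, -29, -27] -> [43, 29, 27] -> [27, 29, 43] -> [-27, -29, -43] -> [-43, -29, -27] -> [-43, -29, -27]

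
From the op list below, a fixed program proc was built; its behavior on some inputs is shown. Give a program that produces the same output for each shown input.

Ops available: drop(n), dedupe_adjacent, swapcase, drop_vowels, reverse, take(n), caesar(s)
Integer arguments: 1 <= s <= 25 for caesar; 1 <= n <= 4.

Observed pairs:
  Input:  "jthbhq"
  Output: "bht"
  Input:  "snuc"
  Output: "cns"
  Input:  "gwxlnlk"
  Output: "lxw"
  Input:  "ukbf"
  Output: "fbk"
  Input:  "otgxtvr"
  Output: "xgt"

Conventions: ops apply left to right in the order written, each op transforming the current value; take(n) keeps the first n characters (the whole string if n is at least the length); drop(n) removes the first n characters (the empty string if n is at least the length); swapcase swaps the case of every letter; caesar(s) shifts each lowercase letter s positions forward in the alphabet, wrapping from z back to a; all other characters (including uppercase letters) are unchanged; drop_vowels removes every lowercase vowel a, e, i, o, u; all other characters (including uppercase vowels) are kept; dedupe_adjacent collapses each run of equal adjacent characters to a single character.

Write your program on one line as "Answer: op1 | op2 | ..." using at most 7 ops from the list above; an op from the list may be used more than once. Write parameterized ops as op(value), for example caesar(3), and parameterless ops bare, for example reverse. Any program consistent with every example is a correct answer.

swapcase | take(4) | reverse | swapcase | drop_vowels | take(3)

Check, running the answer program on each example:
  "jthbhq" -> "JTHBHQ" -> "JTHB" -> "BHTJ" -> "bhtj" -> "bhtj" -> "bht"
  "snuc" -> "SNUC" -> "SNUC" -> "CUNS" -> "cuns" -> "cns" -> "cns"
  "gwxlnlk" -> "GWXLNLK" -> "GWXL" -> "LXWG" -> "lxwg" -> "lxwg" -> "lxw"
  "ukbf" -> "UKBF" -> "UKBF" -> "FBKU" -> "fbku" -> "fbk" -> "fbk"
  "otgxtvr" -> "OTGXTVR" -> "OTGX" -> "XGTO" -> "xgto" -> "xgt" -> "xgt"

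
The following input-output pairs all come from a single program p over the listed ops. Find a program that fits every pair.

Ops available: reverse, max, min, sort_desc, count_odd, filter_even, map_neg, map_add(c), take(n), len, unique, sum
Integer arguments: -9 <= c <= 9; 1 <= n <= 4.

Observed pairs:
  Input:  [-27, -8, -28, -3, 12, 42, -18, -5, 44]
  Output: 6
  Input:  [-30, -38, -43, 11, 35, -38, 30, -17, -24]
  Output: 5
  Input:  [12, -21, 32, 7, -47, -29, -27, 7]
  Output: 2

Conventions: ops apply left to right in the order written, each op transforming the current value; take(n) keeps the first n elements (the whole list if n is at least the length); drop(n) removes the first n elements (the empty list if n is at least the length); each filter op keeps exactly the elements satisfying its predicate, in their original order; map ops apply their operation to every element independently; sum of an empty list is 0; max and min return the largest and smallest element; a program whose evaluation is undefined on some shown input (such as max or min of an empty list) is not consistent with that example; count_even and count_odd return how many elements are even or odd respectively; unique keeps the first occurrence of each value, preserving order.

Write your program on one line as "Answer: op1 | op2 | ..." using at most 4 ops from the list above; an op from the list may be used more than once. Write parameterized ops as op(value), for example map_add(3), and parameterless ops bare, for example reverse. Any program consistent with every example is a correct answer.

reverse | map_add(3) | count_odd

Check, running the answer program on each example:
  [-27, -8, -28, -3, 12, 42, -18, -5, 44] -> [44, -5, -18, 42, 12, -3, -28, -8, -27] -> [47, -2, -15, 45, 15, 0, -25, -5, -24] -> 6
  [-30, -38, -43, 11, 35, -38, 30, -17, -24] -> [-24, -17, 30, -38, 35, 11, -43, -38, -30] -> [-21, -14, 33, -35, 38, 14, -40, -35, -27] -> 5
  [12, -21, 32, 7, -47, -29, -27, 7] -> [7, -27, -29, -47, 7, 32, -21, 12] -> [10, -24, -26, -44, 10, 35, -18, 15] -> 2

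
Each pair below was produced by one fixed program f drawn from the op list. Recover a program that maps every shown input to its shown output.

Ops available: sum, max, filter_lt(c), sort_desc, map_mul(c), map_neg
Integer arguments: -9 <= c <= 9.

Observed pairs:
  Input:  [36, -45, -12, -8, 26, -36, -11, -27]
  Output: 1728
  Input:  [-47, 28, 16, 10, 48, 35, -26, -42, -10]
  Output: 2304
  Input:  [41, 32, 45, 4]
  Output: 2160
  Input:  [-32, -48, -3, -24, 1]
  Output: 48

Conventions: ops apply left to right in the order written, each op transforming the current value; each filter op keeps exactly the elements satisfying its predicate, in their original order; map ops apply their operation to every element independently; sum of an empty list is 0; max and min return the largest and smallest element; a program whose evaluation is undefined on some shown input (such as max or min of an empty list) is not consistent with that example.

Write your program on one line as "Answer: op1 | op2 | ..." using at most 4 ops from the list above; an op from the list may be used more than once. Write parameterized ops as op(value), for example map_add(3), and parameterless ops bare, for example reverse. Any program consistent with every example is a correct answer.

map_mul(6) | map_mul(-8) | map_neg | max

Check, running the answer program on each example:
  [36, -45, -12, -8, 26, -36, -11, -27] -> [216, -270, -72, -48, 156, -216, -66, -162] -> [-1728, 2160, 576, 384, -1248, 1728, 528, 1296] -> [1728, -2160, -576, -384, 1248, -1728, -528, -1296] -> 1728
  [-47, 28, 16, 10, 48, 35, -26, -42, -10] -> [-282, 168, 96, 60, 288, 210, -156, -252, -60] -> [2256, -1344, -768, -480, -2304, -1680, 1248, 2016, 480] -> [-2256, 1344, 768, 480, 2304, 1680, -1248, -2016, -480] -> 2304
  [41, 32, 45, 4] -> [246, 192, 270, 24] -> [-1968, -1536, -2160, -192] -> [1968, 1536, 2160, 192] -> 2160
  [-32, -48, -3, -24, 1] -> [-192, -288, -18, -144, 6] -> [1536, 2304, 144, 1152, -48] -> [-1536, -2304, -144, -1152, 48] -> 48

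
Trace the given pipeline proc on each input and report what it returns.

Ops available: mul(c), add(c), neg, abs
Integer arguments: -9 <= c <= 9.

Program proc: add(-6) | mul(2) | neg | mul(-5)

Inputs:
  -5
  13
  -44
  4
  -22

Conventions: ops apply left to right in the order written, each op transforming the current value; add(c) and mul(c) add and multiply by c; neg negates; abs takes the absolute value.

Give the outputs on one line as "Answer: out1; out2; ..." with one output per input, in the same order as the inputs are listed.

-110; 70; -500; -20; -280

Execution, op by op:
  -5 -> -11 -> -22 -> 22 -> -110
  13 -> 7 -> 14 -> -14 -> 70
  -44 -> -50 -> -100 -> 100 -> -500
  4 -> -2 -> -4 -> 4 -> -20
  -22 -> -28 -> -56 -> 56 -> -280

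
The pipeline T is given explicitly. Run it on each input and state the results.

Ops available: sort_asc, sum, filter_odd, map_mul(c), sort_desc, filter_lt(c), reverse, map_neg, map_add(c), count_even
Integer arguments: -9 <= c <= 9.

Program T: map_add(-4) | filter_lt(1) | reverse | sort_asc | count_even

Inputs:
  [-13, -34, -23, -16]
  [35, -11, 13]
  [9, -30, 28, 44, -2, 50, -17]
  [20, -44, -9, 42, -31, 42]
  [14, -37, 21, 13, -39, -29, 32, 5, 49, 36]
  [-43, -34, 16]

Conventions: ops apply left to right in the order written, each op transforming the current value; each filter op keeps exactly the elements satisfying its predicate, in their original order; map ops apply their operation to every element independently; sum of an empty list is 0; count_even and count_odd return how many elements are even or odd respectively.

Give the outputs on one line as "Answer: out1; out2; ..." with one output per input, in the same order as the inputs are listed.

Execution, op by op:
  [-13, -34, -23, -16] -> [-17, -38, -27, -20] -> [-17, -38, -27, -20] -> [-20, -27, -38, -17] -> [-38, -27, -20, -17] -> 2
  [35, -11, 13] -> [31, -15, 9] -> [-15] -> [-15] -> [-15] -> 0
  [9, -30, 28, 44, -2, 50, -17] -> [5, -34, 24, 40, -6, 46, -21] -> [-34, -6, -21] -> [-21, -6, -34] -> [-34, -21, -6] -> 2
  [20, -44, -9, 42, -31, 42] -> [16, -48, -13, 38, -35, 38] -> [-48, -13, -35] -> [-35, -13, -48] -> [-48, -35, -13] -> 1
  [14, -37, 21, 13, -39, -29, 32, 5, 49, 36] -> [10, -41, 17, 9, -43, -33, 28, 1, 45, 32] -> [-41, -43, -33] -> [-33, -43, -41] -> [-43, -41, -33] -> 0
  [-43, -34, 16] -> [-47, -38, 12] -> [-47, -38] -> [-38, -47] -> [-47, -38] -> 1

2; 0; 2; 1; 0; 1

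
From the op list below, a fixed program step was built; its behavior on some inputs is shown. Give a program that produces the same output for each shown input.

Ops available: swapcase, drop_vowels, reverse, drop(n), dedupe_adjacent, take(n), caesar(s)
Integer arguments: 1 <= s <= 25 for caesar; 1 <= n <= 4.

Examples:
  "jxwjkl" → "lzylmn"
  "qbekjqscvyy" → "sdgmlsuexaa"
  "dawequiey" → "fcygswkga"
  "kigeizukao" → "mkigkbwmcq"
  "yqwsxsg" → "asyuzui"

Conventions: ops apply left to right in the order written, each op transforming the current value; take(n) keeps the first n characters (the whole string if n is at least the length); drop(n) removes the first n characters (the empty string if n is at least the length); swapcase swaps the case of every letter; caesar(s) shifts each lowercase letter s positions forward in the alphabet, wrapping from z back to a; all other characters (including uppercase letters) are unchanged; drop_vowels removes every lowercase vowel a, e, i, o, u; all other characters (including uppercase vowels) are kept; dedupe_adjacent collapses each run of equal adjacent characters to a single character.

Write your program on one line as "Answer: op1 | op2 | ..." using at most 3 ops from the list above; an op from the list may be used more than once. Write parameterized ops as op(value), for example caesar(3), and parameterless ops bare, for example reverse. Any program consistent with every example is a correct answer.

caesar(6) | caesar(21) | caesar(1)

Check, running the answer program on each example:
  "jxwjkl" -> "pdcpqr" -> "kyxklm" -> "lzylmn"
  "qbekjqscvyy" -> "whkqpwyibee" -> "rcflkrtdwzz" -> "sdgmlsuexaa"
  "dawequiey" -> "jgckwaoke" -> "ebxfrvjfz" -> "fcygswkga"
  "kigeizukao" -> "qomkofaqgu" -> "ljhfjavlbp" -> "mkigkbwmcq"
  "yqwsxsg" -> "ewcydym" -> "zrxtyth" -> "asyuzui"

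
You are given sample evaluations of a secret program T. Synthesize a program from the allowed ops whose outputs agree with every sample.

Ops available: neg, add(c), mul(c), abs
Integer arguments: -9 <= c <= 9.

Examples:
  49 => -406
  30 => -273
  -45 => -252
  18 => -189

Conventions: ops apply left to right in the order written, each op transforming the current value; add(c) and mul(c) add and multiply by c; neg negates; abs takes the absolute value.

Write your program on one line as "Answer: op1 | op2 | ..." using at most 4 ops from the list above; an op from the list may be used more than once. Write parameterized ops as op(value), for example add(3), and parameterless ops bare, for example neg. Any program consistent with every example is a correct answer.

add(9) | abs | mul(-7)

Check, running the answer program on each example:
  49 -> 58 -> 58 -> -406
  30 -> 39 -> 39 -> -273
  -45 -> -36 -> 36 -> -252
  18 -> 27 -> 27 -> -189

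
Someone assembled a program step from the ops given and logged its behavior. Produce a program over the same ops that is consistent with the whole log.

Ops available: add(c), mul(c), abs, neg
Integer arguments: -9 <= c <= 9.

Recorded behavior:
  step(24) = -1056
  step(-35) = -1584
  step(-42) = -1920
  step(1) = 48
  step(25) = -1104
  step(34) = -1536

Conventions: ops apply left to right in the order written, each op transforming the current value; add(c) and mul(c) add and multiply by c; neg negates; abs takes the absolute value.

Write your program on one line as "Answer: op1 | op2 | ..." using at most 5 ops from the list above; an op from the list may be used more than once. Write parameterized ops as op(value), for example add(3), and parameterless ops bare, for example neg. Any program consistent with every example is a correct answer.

abs | neg | add(2) | mul(-6) | mul(-8)

Check, running the answer program on each example:
  24 -> 24 -> -24 -> -22 -> 132 -> -1056
  -35 -> 35 -> -35 -> -33 -> 198 -> -1584
  -42 -> 42 -> -42 -> -40 -> 240 -> -1920
  1 -> 1 -> -1 -> 1 -> -6 -> 48
  25 -> 25 -> -25 -> -23 -> 138 -> -1104
  34 -> 34 -> -34 -> -32 -> 192 -> -1536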